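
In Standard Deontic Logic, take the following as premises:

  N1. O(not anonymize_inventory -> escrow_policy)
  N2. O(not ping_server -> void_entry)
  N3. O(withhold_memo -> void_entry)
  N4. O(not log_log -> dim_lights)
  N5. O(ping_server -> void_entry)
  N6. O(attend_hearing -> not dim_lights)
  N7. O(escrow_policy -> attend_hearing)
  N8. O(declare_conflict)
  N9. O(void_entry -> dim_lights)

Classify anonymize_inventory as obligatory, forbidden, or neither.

Obligatory

By case analysis on ping_server: premise 5 gives O(ping_server -> void_entry) and premise 2 gives O(not ping_server -> void_entry), so O(void_entry) either way.
Applying K to premise 9 (O(void_entry -> dim_lights)) and O(void_entry) yields O(dim_lights).
Premise 6 is O(attend_hearing -> not dim_lights); contrapositively O(dim_lights -> not attend_hearing). Since O(dim_lights) holds, K gives O(not attend_hearing).
The contrapositive of premise 7 (O(escrow_policy -> attend_hearing)) is O(not attend_hearing -> not escrow_policy), and O(not attend_hearing) is already established, so O(not escrow_policy).
Premise 1 is O(not anonymize_inventory -> escrow_policy); contrapositively O(not escrow_policy -> anonymize_inventory). Since O(not escrow_policy) holds, K gives O(anonymize_inventory).
Premises 3, 4, 8 do not contribute to this derivation.
Hence anonymize_inventory is obligatory.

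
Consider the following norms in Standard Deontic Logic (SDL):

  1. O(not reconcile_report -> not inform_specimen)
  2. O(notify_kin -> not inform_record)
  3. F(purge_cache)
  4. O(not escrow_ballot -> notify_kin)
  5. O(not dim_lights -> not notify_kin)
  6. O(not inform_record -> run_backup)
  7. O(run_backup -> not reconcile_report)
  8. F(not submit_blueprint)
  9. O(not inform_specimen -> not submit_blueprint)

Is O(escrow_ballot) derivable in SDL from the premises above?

Premise 8 is F(not submit_blueprint), i.e. O(submit_blueprint).
Premise 9 is O(not inform_specimen -> not submit_blueprint); contrapositively O(submit_blueprint -> inform_specimen). Since O(submit_blueprint) holds, K gives O(inform_specimen).
Premise 1, O(not reconcile_report -> not inform_specimen), contraposes to O(inform_specimen -> reconcile_report); with O(inform_specimen) we get O(reconcile_report).
Premise 7, O(run_backup -> not reconcile_report), contraposes to O(reconcile_report -> not run_backup); with O(reconcile_report) we get O(not run_backup).
The contrapositive of premise 6 (O(not inform_record -> run_backup)) is O(not run_backup -> inform_record), and O(not run_backup) is already established, so O(inform_record).
The contrapositive of premise 2 (O(notify_kin -> not inform_record)) is O(inform_record -> not notify_kin), and O(inform_record) is already established, so O(not notify_kin).
Premise 4, O(not escrow_ballot -> notify_kin), contraposes to O(not notify_kin -> escrow_ballot); with O(not notify_kin) we get O(escrow_ballot).
Premises 3, 5 do not contribute to this derivation.
So O(escrow_ballot) follows.

Yes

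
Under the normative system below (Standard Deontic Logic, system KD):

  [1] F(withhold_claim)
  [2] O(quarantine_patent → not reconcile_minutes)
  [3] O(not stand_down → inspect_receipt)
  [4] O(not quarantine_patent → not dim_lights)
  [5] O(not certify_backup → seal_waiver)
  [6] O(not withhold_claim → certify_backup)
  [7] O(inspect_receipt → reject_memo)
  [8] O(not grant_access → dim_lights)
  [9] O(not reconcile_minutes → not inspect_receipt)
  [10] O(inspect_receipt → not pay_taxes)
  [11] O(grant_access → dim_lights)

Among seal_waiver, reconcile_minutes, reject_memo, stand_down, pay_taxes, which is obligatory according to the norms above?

stand_down

Premises 11 and 8 cover both cases: O(grant_access → dim_lights) and O(not grant_access → dim_lights). Since grant_access ∨ not grant_access is a tautology, O(dim_lights) follows.
The contrapositive of premise 4 (O(not quarantine_patent → not dim_lights)) is O(dim_lights → quarantine_patent), and O(dim_lights) is already established, so O(quarantine_patent).
Premise 2 is O(quarantine_patent → not reconcile_minutes); since O(quarantine_patent), deontic closure gives O(not reconcile_minutes).
With premise 9, O(not reconcile_minutes → not inspect_receipt), the K-axiom yields O(not inspect_receipt).
The contrapositive of premise 3 (O(not stand_down → inspect_receipt)) is O(not inspect_receipt → stand_down), and O(not inspect_receipt) is already established, so O(stand_down).
So O(stand_down) holds — stand_down is obligatory. None of the other listed options is made obligatory by any chain of premises.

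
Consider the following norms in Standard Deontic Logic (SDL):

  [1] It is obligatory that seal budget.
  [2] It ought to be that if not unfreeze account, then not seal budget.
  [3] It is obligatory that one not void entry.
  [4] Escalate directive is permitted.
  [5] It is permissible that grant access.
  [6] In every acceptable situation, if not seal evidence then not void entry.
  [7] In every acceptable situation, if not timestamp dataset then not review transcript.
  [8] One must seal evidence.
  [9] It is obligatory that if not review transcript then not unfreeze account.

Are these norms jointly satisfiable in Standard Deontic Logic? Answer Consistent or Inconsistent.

Premise 6 is O(¬seal_evidence → ¬void_entry); even if O(¬void_entry) held, inferring O(¬seal_evidence) would be affirming the consequent — invalid.
So O(¬seal_evidence) is not derivable, and the apparent clash with O(seal_evidence) does not arise.
A world satisfying every obligation exists (e.g. escalate_directive=false, grant_access=false, review_transcript=true, seal_budget=true, seal_evidence=true, timestamp_dataset=true, unfreeze_account=true, void_entry=false); no atom is both obligatory and forbidden, so the set is consistent.

Consistent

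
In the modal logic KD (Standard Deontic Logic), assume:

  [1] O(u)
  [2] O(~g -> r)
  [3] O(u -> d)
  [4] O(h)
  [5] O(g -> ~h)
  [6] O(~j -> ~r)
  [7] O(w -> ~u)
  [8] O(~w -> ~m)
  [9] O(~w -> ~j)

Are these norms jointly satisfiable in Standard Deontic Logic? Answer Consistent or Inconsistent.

Inconsistent

Premise 4 gives O(h).
Premise 5, O(g -> ~h), contraposes to O(h -> ~g); with O(h) we get O(~g).
With premise 2, O(~g -> r), the K-axiom yields O(r).
The contrapositive of premise 6 (O(~j -> ~r)) is O(r -> j), and O(r) is already established, so O(j).
Premise 9 is O(~w -> ~j); contrapositively O(j -> w). Since O(j) holds, K gives O(w).
Premise 7 is O(w -> ~u); since O(w), deontic closure gives O(~u).
Yet premise 1 states O(u).
We now have both O(~u) and O(u) — u is simultaneously obligatory and forbidden, violating the D-axiom.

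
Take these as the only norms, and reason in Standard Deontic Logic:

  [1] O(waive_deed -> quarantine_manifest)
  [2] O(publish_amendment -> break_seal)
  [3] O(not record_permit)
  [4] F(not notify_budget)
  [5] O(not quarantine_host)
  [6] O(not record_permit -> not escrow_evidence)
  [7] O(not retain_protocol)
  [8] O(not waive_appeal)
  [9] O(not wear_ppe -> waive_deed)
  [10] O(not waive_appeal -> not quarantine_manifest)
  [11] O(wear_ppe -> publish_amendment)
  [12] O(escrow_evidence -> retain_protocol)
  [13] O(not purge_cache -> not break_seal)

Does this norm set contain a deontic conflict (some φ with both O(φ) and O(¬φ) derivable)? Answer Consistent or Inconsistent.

Consistent

Premise 12 is O(escrow_evidence -> retain_protocol), but O(escrow_evidence) is not derivable from the premises, so it does not yield O(retain_protocol).
So O(retain_protocol) is not derivable, and the apparent clash with O(not retain_protocol) does not arise.
A world satisfying every obligation exists (e.g. break_seal=true, escrow_evidence=false, notify_budget=true, publish_amendment=true, purge_cache=true, quarantine_host=false, quarantine_manifest=false, record_permit=false, retain_protocol=false, waive_appeal=false, waive_deed=false, wear_ppe=true); no atom is both obligatory and forbidden, so the set is consistent.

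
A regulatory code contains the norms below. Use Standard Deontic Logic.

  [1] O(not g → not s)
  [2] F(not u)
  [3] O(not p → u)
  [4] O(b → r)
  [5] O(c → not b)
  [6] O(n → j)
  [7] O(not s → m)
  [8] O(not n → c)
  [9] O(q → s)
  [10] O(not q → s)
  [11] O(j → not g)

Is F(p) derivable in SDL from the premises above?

Premise 3 is O(not p → u); even if O(u) held, inferring O(not p) would be affirming the consequent — invalid.
No other premise forces O(not p). An ideal world satisfying every premise can still have p true, so F(p) is not derivable.

No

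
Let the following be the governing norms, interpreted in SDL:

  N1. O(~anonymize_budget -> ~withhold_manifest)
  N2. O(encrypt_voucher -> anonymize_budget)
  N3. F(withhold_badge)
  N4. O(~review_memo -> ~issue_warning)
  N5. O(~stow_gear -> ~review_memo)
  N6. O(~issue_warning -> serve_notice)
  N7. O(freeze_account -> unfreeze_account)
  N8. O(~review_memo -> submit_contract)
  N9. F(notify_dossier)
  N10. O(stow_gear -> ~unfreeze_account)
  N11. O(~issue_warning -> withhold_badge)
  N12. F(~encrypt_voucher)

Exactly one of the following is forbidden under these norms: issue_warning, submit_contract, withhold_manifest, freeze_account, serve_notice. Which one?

freeze_account

F(withhold_badge) at premise 3 means O(~withhold_badge).
Premise 11, O(~issue_warning -> withhold_badge), contraposes to O(~withhold_badge -> issue_warning); with O(~withhold_badge) we get O(issue_warning).
Premise 4, O(~review_memo -> ~issue_warning), contraposes to O(issue_warning -> review_memo); with O(issue_warning) we get O(review_memo).
The contrapositive of premise 5 (O(~stow_gear -> ~review_memo)) is O(review_memo -> stow_gear), and O(review_memo) is already established, so O(stow_gear).
From O(stow_gear) and premise 10, O(stow_gear -> ~unfreeze_account), we obtain O(~unfreeze_account).
Premise 7 is O(freeze_account -> unfreeze_account); contrapositively O(~unfreeze_account -> ~freeze_account). Since O(~unfreeze_account) holds, K gives O(~freeze_account).
So O(~freeze_account) holds, i.e. freeze_account is forbidden. None of the other listed options is forbidden under the premises.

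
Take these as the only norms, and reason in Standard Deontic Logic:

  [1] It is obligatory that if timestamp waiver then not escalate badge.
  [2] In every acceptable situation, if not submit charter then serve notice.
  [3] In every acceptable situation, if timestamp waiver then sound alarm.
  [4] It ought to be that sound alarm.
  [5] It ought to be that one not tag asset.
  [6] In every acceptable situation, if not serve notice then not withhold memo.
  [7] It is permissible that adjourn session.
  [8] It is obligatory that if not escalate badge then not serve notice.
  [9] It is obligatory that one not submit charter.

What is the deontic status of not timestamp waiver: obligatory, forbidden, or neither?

Obligatory

Premise 9 states O(¬submit_charter) outright.
Applying K to premise 2 (O(¬submit_charter → serve_notice)) and O(¬submit_charter) yields O(serve_notice).
Premise 8, O(¬escalate_badge → ¬serve_notice), contraposes to O(serve_notice → escalate_badge); with O(serve_notice) we get O(escalate_badge).
The contrapositive of premise 1 (O(timestamp_waiver → ¬escalate_badge)) is O(escalate_badge → ¬timestamp_waiver), and O(escalate_badge) is already established, so O(¬timestamp_waiver).
Premises 3, 4, 5, 6, 7 do not contribute to this derivation.
Hence ¬timestamp_waiver is obligatory.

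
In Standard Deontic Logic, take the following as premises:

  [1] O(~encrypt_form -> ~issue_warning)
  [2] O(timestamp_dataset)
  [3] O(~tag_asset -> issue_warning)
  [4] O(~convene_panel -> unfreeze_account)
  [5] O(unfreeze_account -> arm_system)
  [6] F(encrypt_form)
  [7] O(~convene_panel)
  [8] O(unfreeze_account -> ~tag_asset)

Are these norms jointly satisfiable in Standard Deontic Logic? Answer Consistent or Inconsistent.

Premise 6 is F(encrypt_form), i.e. O(~encrypt_form).
Premise 1 is O(~encrypt_form -> ~issue_warning); since O(~encrypt_form), deontic closure gives O(~issue_warning).
The contrapositive of premise 3 (O(~tag_asset -> issue_warning)) is O(~issue_warning -> tag_asset), and O(~issue_warning) is already established, so O(tag_asset).
Premise 8 is O(unfreeze_account -> ~tag_asset); contrapositively O(tag_asset -> ~unfreeze_account). Since O(tag_asset) holds, K gives O(~unfreeze_account).
Premise 4, O(~convene_panel -> unfreeze_account), contraposes to O(~unfreeze_account -> convene_panel); with O(~unfreeze_account) we get O(convene_panel).
Yet premise 7 states O(~convene_panel).
We now have both O(convene_panel) and O(~convene_panel) — convene_panel is simultaneously obligatory and forbidden, violating the D-axiom.

Inconsistent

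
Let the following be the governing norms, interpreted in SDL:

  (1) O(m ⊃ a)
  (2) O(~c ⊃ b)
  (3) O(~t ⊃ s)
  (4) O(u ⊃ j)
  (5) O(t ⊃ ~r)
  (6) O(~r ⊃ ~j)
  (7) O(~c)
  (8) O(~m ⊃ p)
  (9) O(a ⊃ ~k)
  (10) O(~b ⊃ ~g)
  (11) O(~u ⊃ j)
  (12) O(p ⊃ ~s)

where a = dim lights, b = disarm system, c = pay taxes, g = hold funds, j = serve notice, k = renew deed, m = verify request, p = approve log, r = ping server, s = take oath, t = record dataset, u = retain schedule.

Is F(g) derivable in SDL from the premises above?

No

Premise 10 is O(~b ⊃ ~g), but O(~b) is not derivable from the premises, so it does not yield O(~g).
No other premise forces O(~g). An ideal world satisfying every premise can still have g true, so F(g) is not derivable.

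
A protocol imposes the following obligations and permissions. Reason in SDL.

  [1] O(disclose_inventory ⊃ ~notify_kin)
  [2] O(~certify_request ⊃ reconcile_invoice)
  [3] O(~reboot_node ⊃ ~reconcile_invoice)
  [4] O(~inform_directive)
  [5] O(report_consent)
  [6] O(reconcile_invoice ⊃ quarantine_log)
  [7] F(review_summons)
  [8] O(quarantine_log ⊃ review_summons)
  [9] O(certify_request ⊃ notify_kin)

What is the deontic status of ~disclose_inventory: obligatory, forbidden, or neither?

Premise 7 is F(review_summons), i.e. O(~review_summons).
Premise 8 is O(quarantine_log ⊃ review_summons); contrapositively O(~review_summons ⊃ ~quarantine_log). Since O(~review_summons) holds, K gives O(~quarantine_log).
Premise 6, O(reconcile_invoice ⊃ quarantine_log), contraposes to O(~quarantine_log ⊃ ~reconcile_invoice); with O(~quarantine_log) we get O(~reconcile_invoice).
The contrapositive of premise 2 (O(~certify_request ⊃ reconcile_invoice)) is O(~reconcile_invoice ⊃ certify_request), and O(~reconcile_invoice) is already established, so O(certify_request).
Applying K to premise 9 (O(certify_request ⊃ notify_kin)) and O(certify_request) yields O(notify_kin).
Premise 1, O(disclose_inventory ⊃ ~notify_kin), contraposes to O(notify_kin ⊃ ~disclose_inventory); with O(notify_kin) we get O(~disclose_inventory).
Premises 3, 4, 5 do not contribute to this derivation.
Hence ~disclose_inventory is obligatory.

Obligatory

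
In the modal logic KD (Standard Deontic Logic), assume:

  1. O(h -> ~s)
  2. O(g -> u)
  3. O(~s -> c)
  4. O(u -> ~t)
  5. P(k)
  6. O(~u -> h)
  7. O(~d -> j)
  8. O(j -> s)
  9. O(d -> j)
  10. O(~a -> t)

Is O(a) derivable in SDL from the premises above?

Yes

By case analysis on d: premise 9 gives O(d -> j) and premise 7 gives O(~d -> j), so O(j) either way.
Premise 8 is O(j -> s); since O(j), deontic closure gives O(s).
Premise 1, O(h -> ~s), contraposes to O(s -> ~h); with O(s) we get O(~h).
Premise 6, O(~u -> h), contraposes to O(~h -> u); with O(~h) we get O(u).
With premise 4, O(u -> ~t), the K-axiom yields O(~t).
The contrapositive of premise 10 (O(~a -> t)) is O(~t -> a), and O(~t) is already established, so O(a).
Premises 2, 3, 5 do not contribute to this derivation.
So O(a) follows.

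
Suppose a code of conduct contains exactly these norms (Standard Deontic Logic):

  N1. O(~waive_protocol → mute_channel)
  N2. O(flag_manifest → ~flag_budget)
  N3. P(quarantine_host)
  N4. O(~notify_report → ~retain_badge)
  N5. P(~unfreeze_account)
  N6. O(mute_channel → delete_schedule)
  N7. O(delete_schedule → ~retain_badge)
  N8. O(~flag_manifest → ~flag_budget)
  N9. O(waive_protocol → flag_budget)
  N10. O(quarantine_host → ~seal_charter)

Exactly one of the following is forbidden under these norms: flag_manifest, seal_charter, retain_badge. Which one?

By case analysis on ~flag_manifest: premise 8 gives O(~flag_manifest → ~flag_budget) and premise 2 gives O(flag_manifest → ~flag_budget), so O(~flag_budget) either way.
Premise 9, O(waive_protocol → flag_budget), contraposes to O(~flag_budget → ~waive_protocol); with O(~flag_budget) we get O(~waive_protocol).
From O(~waive_protocol) and premise 1, O(~waive_protocol → mute_channel), we obtain O(mute_channel).
From O(mute_channel) and premise 6, O(mute_channel → delete_schedule), we obtain O(delete_schedule).
With premise 7, O(delete_schedule → ~retain_badge), the K-axiom yields O(~retain_badge).
So O(~retain_badge) holds, i.e. retain_badge is forbidden. None of the other listed options is forbidden under the premises.

retain_badge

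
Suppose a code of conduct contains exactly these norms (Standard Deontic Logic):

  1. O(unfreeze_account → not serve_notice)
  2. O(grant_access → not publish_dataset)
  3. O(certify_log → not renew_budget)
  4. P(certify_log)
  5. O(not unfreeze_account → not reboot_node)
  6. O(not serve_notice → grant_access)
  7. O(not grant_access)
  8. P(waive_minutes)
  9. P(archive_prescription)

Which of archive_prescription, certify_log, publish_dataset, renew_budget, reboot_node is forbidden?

From premise 7 we have O(not grant_access).
Premise 6, O(not serve_notice → grant_access), contraposes to O(not grant_access → serve_notice); with O(not grant_access) we get O(serve_notice).
The contrapositive of premise 1 (O(unfreeze_account → not serve_notice)) is O(serve_notice → not unfreeze_account), and O(serve_notice) is already established, so O(not unfreeze_account).
From O(not unfreeze_account) and premise 5, O(not unfreeze_account → not reboot_node), we obtain O(not reboot_node).
So O(not reboot_node) holds, i.e. reboot_node is forbidden. None of the other listed options is forbidden under the premises.

reboot_node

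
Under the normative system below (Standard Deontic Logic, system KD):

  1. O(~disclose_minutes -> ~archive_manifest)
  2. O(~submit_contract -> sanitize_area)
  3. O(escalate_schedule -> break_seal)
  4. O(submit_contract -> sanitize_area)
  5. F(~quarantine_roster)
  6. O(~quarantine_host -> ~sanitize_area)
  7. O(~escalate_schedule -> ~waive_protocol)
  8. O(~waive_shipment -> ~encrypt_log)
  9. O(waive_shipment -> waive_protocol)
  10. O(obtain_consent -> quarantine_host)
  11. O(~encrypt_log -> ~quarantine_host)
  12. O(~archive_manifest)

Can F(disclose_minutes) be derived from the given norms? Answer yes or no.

No

Premise 1 is O(~disclose_minutes -> ~archive_manifest); even if O(~archive_manifest) held, inferring O(~disclose_minutes) would be affirming the consequent — invalid.
No other premise forces O(~disclose_minutes). An ideal world satisfying every premise can still have disclose_minutes true, so F(disclose_minutes) is not derivable.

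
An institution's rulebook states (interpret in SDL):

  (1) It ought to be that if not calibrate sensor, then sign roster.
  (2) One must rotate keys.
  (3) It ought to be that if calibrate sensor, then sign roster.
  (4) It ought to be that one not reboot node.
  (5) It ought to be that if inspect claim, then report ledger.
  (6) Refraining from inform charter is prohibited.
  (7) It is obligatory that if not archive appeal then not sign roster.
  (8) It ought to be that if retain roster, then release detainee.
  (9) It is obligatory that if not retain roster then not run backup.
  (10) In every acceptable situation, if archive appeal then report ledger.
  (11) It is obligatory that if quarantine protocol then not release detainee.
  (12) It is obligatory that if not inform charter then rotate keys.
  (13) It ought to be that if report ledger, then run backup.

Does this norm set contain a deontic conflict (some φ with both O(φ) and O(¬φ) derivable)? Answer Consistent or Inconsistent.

Consistent

Premise 12 is O(¬inform_charter → rotate_keys); even if O(rotate_keys) held, inferring O(¬inform_charter) would be affirming the consequent — invalid.
So O(¬inform_charter) is not derivable, and the apparent clash with O(inform_charter) does not arise.
A world satisfying every obligation exists (e.g. archive_appeal=true, calibrate_sensor=false, inform_charter=true, inspect_claim=false, quarantine_protocol=false, reboot_node=false, release_detainee=true, report_ledger=true, retain_roster=true, rotate_keys=true, run_backup=true, sign_roster=true); no atom is both obligatory and forbidden, so the set is consistent.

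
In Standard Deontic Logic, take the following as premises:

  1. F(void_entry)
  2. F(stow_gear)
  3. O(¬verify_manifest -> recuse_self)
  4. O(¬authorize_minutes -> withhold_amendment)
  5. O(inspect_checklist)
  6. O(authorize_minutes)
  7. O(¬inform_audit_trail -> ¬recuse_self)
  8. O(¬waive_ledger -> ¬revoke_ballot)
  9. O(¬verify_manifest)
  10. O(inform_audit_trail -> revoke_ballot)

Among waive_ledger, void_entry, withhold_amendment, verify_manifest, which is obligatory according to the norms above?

Premise 9 states O(¬verify_manifest) outright.
With premise 3, O(¬verify_manifest -> recuse_self), the K-axiom yields O(recuse_self).
Premise 7, O(¬inform_audit_trail -> ¬recuse_self), contraposes to O(recuse_self -> inform_audit_trail); with O(recuse_self) we get O(inform_audit_trail).
Premise 10 is O(inform_audit_trail -> revoke_ballot); since O(inform_audit_trail), deontic closure gives O(revoke_ballot).
Premise 8 is O(¬waive_ledger -> ¬revoke_ballot); contrapositively O(revoke_ballot -> waive_ledger). Since O(revoke_ballot) holds, K gives O(waive_ledger).
So O(waive_ledger) holds — waive_ledger is obligatory. None of the other listed options is made obligatory by any chain of premises.

waive_ledger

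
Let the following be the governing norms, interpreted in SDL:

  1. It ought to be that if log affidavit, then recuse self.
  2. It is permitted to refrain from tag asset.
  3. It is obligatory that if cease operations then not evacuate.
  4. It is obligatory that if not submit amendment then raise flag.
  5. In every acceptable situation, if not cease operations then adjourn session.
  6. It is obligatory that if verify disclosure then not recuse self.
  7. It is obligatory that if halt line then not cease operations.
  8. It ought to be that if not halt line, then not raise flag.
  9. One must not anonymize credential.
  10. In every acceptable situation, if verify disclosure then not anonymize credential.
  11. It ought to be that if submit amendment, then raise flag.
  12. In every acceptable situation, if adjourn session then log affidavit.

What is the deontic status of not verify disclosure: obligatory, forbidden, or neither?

Premises 11 and 4 cover both cases: O(submit_amendment → raise_flag) and O(¬submit_amendment → raise_flag). Since submit_amendment ∨ ¬submit_amendment is a tautology, O(raise_flag) follows.
Premise 8 is O(¬halt_line → ¬raise_flag); contrapositively O(raise_flag → halt_line). Since O(raise_flag) holds, K gives O(halt_line).
From O(halt_line) and premise 7, O(halt_line → ¬cease_operations), we obtain O(¬cease_operations).
Premise 5 is O(¬cease_operations → adjourn_session); since O(¬cease_operations), deontic closure gives O(adjourn_session).
Applying K to premise 12 (O(adjourn_session → log_affidavit)) and O(adjourn_session) yields O(log_affidavit).
Applying K to premise 1 (O(log_affidavit → recuse_self)) and O(log_affidavit) yields O(recuse_self).
The contrapositive of premise 6 (O(verify_disclosure → ¬recuse_self)) is O(recuse_self → ¬verify_disclosure), and O(recuse_self) is already established, so O(¬verify_disclosure).
Premises 2, 3, 9, 10 do not contribute to this derivation.
Hence ¬verify_disclosure is obligatory.

Obligatory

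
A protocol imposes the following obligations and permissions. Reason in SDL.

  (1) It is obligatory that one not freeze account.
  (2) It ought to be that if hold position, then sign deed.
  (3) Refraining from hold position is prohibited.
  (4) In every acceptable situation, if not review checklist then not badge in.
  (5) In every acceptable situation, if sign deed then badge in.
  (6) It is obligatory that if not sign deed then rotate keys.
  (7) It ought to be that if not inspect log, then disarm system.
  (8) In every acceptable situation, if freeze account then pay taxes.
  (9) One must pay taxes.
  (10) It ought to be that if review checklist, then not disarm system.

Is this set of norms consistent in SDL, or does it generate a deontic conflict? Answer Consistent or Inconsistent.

Premise 8 is O(freeze_account → pay_taxes); even if O(pay_taxes) held, inferring O(freeze_account) would be affirming the consequent — invalid.
So O(freeze_account) is not derivable, and the apparent clash with O(¬freeze_account) does not arise.
A world satisfying every obligation exists (e.g. badge_in=true, disarm_system=false, freeze_account=false, hold_position=true, inspect_log=true, pay_taxes=true, review_checklist=true, rotate_keys=false, sign_deed=true); no atom is both obligatory and forbidden, so the set is consistent.

Consistent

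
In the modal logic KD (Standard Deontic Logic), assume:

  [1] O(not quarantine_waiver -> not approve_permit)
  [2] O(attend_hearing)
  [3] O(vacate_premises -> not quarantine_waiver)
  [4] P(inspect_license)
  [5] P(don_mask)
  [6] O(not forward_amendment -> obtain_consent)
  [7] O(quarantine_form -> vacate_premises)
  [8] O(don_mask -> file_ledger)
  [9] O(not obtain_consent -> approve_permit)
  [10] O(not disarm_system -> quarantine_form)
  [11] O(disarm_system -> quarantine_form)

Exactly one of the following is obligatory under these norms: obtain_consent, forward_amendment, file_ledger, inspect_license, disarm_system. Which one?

obtain_consent

By case analysis on disarm_system: premise 11 gives O(disarm_system -> quarantine_form) and premise 10 gives O(not disarm_system -> quarantine_form), so O(quarantine_form) either way.
From O(quarantine_form) and premise 7, O(quarantine_form -> vacate_premises), we obtain O(vacate_premises).
With premise 3, O(vacate_premises -> not quarantine_waiver), the K-axiom yields O(not quarantine_waiver).
From O(not quarantine_waiver) and premise 1, O(not quarantine_waiver -> not approve_permit), we obtain O(not approve_permit).
Premise 9 is O(not obtain_consent -> approve_permit); contrapositively O(not approve_permit -> obtain_consent). Since O(not approve_permit) holds, K gives O(obtain_consent).
So O(obtain_consent) holds — obtain_consent is obligatory. None of the other listed options is made obligatory by any chain of premises.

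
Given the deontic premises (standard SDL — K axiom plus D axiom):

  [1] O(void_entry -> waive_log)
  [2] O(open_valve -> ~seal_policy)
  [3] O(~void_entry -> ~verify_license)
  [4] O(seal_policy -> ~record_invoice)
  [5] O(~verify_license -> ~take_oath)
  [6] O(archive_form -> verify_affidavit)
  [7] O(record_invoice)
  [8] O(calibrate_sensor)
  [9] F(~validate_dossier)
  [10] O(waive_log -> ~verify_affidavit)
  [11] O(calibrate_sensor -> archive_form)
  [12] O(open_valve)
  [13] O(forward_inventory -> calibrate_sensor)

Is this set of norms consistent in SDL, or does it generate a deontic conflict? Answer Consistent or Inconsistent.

Premise 4 is O(seal_policy -> ~record_invoice), but O(seal_policy) is not derivable from the premises, so it does not yield O(~record_invoice).
So O(~record_invoice) is not derivable, and the apparent clash with O(record_invoice) does not arise.
A world satisfying every obligation exists (e.g. archive_form=true, calibrate_sensor=true, forward_inventory=false, open_valve=true, record_invoice=true, seal_policy=false, take_oath=false, validate_dossier=true, verify_affidavit=true, verify_license=false, void_entry=false, waive_log=false); no atom is both obligatory and forbidden, so the set is consistent.

Consistent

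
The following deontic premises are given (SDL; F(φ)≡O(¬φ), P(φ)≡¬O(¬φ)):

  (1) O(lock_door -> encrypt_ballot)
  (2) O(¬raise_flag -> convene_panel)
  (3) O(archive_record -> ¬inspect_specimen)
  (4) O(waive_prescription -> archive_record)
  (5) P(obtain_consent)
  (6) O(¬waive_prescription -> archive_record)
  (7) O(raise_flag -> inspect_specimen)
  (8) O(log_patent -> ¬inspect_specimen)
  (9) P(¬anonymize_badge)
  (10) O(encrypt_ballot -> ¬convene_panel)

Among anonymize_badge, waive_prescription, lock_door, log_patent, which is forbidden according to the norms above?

Premises 6 and 4 are O(¬waive_prescription -> archive_record) and O(waive_prescription -> archive_record); every ideal world satisfies ¬waive_prescription or waive_prescription, so in either case archive_record holds — hence O(archive_record).
Applying K to premise 3 (O(archive_record -> ¬inspect_specimen)) and O(archive_record) yields O(¬inspect_specimen).
Premise 7 is O(raise_flag -> inspect_specimen); contrapositively O(¬inspect_specimen -> ¬raise_flag). Since O(¬inspect_specimen) holds, K gives O(¬raise_flag).
With premise 2, O(¬raise_flag -> convene_panel), the K-axiom yields O(convene_panel).
Premise 10 is O(encrypt_ballot -> ¬convene_panel); contrapositively O(convene_panel -> ¬encrypt_ballot). Since O(convene_panel) holds, K gives O(¬encrypt_ballot).
Premise 1, O(lock_door -> encrypt_ballot), contraposes to O(¬encrypt_ballot -> ¬lock_door); with O(¬encrypt_ballot) we get O(¬lock_door).
So O(¬lock_door) holds, i.e. lock_door is forbidden. None of the other listed options is forbidden under the premises.

lock_door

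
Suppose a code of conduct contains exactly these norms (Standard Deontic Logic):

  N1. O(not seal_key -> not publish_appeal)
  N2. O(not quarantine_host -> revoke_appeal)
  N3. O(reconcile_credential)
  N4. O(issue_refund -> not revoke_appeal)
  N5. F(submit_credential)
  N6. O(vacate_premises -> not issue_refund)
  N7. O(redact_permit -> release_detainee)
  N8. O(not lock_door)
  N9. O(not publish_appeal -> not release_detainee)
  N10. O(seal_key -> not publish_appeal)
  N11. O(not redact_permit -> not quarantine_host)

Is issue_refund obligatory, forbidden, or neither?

Forbidden

By case analysis on not seal_key: premise 1 gives O(not seal_key -> not publish_appeal) and premise 10 gives O(seal_key -> not publish_appeal), so O(not publish_appeal) either way.
From O(not publish_appeal) and premise 9, O(not publish_appeal -> not release_detainee), we obtain O(not release_detainee).
Premise 7 is O(redact_permit -> release_detainee); contrapositively O(not release_detainee -> not redact_permit). Since O(not release_detainee) holds, K gives O(not redact_permit).
Applying K to premise 11 (O(not redact_permit -> not quarantine_host)) and O(not redact_permit) yields O(not quarantine_host).
Applying K to premise 2 (O(not quarantine_host -> revoke_appeal)) and O(not quarantine_host) yields O(revoke_appeal).
Premise 4, O(issue_refund -> not revoke_appeal), contraposes to O(revoke_appeal -> not issue_refund); with O(revoke_appeal) we get O(not issue_refund).
Premises 3, 5, 6, 8 do not contribute to this derivation.
Thus O(not issue_refund), which is F(issue_refund): issue_refund is forbidden.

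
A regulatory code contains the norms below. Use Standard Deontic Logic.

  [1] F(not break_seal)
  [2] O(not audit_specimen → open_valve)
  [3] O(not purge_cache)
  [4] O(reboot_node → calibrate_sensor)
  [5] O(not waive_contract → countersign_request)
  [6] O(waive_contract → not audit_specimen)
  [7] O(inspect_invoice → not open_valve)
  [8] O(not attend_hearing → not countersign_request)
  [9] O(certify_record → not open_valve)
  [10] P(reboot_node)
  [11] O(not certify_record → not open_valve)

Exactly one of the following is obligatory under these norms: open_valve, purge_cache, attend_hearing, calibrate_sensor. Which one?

attend_hearing

By case analysis on not certify_record: premise 11 gives O(not certify_record → not open_valve) and premise 9 gives O(certify_record → not open_valve), so O(not open_valve) either way.
The contrapositive of premise 2 (O(not audit_specimen → open_valve)) is O(not open_valve → audit_specimen), and O(not open_valve) is already established, so O(audit_specimen).
Premise 6, O(waive_contract → not audit_specimen), contraposes to O(audit_specimen → not waive_contract); with O(audit_specimen) we get O(not waive_contract).
From O(not waive_contract) and premise 5, O(not waive_contract → countersign_request), we obtain O(countersign_request).
The contrapositive of premise 8 (O(not attend_hearing → not countersign_request)) is O(countersign_request → attend_hearing), and O(countersign_request) is already established, so O(attend_hearing).
So O(attend_hearing) holds — attend_hearing is obligatory. None of the other listed options is made obligatory by any chain of premises.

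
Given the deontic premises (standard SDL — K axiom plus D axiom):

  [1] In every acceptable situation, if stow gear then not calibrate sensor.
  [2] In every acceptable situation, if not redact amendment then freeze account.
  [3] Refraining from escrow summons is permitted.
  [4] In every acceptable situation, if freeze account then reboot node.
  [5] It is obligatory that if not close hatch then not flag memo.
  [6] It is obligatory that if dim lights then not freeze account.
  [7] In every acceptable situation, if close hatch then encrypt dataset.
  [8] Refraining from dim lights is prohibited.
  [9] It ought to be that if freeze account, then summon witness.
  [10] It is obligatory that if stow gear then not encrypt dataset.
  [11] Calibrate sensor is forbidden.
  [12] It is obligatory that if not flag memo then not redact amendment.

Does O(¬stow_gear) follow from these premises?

Yes

F(¬dim_lights) at premise 8 means O(dim_lights).
Applying K to premise 6 (O(dim_lights → ¬freeze_account)) and O(dim_lights) yields O(¬freeze_account).
Premise 2, O(¬redact_amendment → freeze_account), contraposes to O(¬freeze_account → redact_amendment); with O(¬freeze_account) we get O(redact_amendment).
The contrapositive of premise 12 (O(¬flag_memo → ¬redact_amendment)) is O(redact_amendment → flag_memo), and O(redact_amendment) is already established, so O(flag_memo).
Premise 5, O(¬close_hatch → ¬flag_memo), contraposes to O(flag_memo → close_hatch); with O(flag_memo) we get O(close_hatch).
With premise 7, O(close_hatch → encrypt_dataset), the K-axiom yields O(encrypt_dataset).
Premise 10, O(stow_gear → ¬encrypt_dataset), contraposes to O(encrypt_dataset → ¬stow_gear); with O(encrypt_dataset) we get O(¬stow_gear).
Premises 1, 3, 4, 9, 11 do not contribute to this derivation.
So O(¬stow_gear) follows.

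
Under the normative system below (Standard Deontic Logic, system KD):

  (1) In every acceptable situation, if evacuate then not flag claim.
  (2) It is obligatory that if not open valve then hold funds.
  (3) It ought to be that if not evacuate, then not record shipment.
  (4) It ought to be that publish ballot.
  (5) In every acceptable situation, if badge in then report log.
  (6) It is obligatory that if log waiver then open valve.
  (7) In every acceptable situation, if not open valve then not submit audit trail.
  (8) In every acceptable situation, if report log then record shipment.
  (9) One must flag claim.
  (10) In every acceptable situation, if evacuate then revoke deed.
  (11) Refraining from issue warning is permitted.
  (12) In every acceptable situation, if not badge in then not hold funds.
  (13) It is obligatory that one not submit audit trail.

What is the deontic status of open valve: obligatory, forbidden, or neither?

From premise 9 we have O(flag_claim).
Premise 1 is O(evacuate → ¬flag_claim); contrapositively O(flag_claim → ¬evacuate). Since O(flag_claim) holds, K gives O(¬evacuate).
Applying K to premise 3 (O(¬evacuate → ¬record_shipment)) and O(¬evacuate) yields O(¬record_shipment).
The contrapositive of premise 8 (O(report_log → record_shipment)) is O(¬record_shipment → ¬report_log), and O(¬record_shipment) is already established, so O(¬report_log).
The contrapositive of premise 5 (O(badge_in → report_log)) is O(¬report_log → ¬badge_in), and O(¬report_log) is already established, so O(¬badge_in).
With premise 12, O(¬badge_in → ¬hold_funds), the K-axiom yields O(¬hold_funds).
Premise 2 is O(¬open_valve → hold_funds); contrapositively O(¬hold_funds → open_valve). Since O(¬hold_funds) holds, K gives O(open_valve).
Premises 4, 6, 7, 10, 11, 13 do not contribute to this derivation.
Hence open_valve is obligatory.

Obligatory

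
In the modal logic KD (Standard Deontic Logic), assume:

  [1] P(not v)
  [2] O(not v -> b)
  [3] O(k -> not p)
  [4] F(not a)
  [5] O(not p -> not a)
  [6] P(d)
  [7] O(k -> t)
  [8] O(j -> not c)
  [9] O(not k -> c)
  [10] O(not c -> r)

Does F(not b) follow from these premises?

Premise 2 is O(not v -> b), but O(not v) is not derivable from the premises (the permission P(not v) asserts only not O(v), not O(not v)), so it does not yield O(b).
No other premise forces O(b). An ideal world satisfying every premise can still have not b true, so F(not b) is not derivable.

No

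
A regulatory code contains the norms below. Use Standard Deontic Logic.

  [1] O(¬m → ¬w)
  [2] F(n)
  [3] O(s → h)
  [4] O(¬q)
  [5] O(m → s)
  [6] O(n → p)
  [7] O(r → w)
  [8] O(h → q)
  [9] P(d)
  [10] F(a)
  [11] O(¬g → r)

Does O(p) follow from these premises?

No

Premise 6 is O(n → p), but O(n) is not derivable from the premises, so it does not yield O(p).
No other premise forces O(p). An ideal world satisfying every premise can still have p false, so O(p) is not derivable.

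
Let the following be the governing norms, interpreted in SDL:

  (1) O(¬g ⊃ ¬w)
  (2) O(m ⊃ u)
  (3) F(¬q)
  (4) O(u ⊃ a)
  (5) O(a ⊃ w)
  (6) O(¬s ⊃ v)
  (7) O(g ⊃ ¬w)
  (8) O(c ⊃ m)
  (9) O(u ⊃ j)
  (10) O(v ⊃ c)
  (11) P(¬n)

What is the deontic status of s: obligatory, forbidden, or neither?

Premises 7 and 1 are O(g ⊃ ¬w) and O(¬g ⊃ ¬w); every ideal world satisfies g or ¬g, so in either case ¬w holds — hence O(¬w).
The contrapositive of premise 5 (O(a ⊃ w)) is O(¬w ⊃ ¬a), and O(¬w) is already established, so O(¬a).
Premise 4 is O(u ⊃ a); contrapositively O(¬a ⊃ ¬u). Since O(¬a) holds, K gives O(¬u).
Premise 2 is O(m ⊃ u); contrapositively O(¬u ⊃ ¬m). Since O(¬u) holds, K gives O(¬m).
The contrapositive of premise 8 (O(c ⊃ m)) is O(¬m ⊃ ¬c), and O(¬m) is already established, so O(¬c).
Premise 10, O(v ⊃ c), contraposes to O(¬c ⊃ ¬v); with O(¬c) we get O(¬v).
Premise 6, O(¬s ⊃ v), contraposes to O(¬v ⊃ s); with O(¬v) we get O(s).
Premises 3, 9, 11 do not contribute to this derivation.
Hence s is obligatory.

Obligatory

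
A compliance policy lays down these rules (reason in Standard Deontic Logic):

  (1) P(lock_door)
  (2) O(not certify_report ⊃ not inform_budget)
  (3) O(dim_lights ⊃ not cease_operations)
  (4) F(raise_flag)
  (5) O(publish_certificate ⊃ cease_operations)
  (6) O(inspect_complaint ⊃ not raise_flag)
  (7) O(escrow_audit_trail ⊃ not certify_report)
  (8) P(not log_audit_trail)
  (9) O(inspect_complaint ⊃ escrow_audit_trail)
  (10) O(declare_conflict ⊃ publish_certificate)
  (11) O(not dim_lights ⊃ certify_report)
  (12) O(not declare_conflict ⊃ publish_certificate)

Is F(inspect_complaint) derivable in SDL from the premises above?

By case analysis on not declare_conflict: premise 12 gives O(not declare_conflict ⊃ publish_certificate) and premise 10 gives O(declare_conflict ⊃ publish_certificate), so O(publish_certificate) either way.
From O(publish_certificate) and premise 5, O(publish_certificate ⊃ cease_operations), we obtain O(cease_operations).
Premise 3, O(dim_lights ⊃ not cease_operations), contraposes to O(cease_operations ⊃ not dim_lights); with O(cease_operations) we get O(not dim_lights).
From O(not dim_lights) and premise 11, O(not dim_lights ⊃ certify_report), we obtain O(certify_report).
Premise 7 is O(escrow_audit_trail ⊃ not certify_report); contrapositively O(certify_report ⊃ not escrow_audit_trail). Since O(certify_report) holds, K gives O(not escrow_audit_trail).
The contrapositive of premise 9 (O(inspect_complaint ⊃ escrow_audit_trail)) is O(not escrow_audit_trail ⊃ not inspect_complaint), and O(not escrow_audit_trail) is already established, so O(not inspect_complaint).
Premises 1, 2, 4, 6, 8 do not contribute to this derivation.
So O(not inspect_complaint) holds, i.e. F(inspect_complaint). The claim follows.

Yes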